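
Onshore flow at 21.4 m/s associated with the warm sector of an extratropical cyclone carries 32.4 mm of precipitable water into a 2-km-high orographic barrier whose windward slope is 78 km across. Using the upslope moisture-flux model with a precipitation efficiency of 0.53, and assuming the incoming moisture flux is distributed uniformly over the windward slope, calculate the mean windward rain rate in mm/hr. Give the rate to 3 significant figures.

R ≈ 17.0 mm/hr

Incoming column moisture flux per unit ridge length: F = V × PW = 21.4 × 32.4 = 693.36 mm·m/s.
Spread over the 78 km slope with efficiency ε = 0.53: R = ε·F/W = 0.53 × 693.36 / 78000 m = 4.711e-03 mm/s.
R = 4.711e-03 × 3600 = 17.0 mm/hr.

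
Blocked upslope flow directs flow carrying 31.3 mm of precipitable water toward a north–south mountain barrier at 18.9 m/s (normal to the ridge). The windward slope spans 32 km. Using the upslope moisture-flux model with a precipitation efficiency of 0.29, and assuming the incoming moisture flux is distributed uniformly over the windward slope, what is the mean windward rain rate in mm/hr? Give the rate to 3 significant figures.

Incoming column moisture flux per unit ridge length: F = V × PW = 18.9 × 31.3 = 591.57 mm·m/s.
Spread over the 32 km slope with efficiency ε = 0.29: R = ε·F/W = 0.29 × 591.57 / 32000 m = 5.361e-03 mm/s.
R = 5.361e-03 × 3600 = 19.3 mm/hr.

R ≈ 19.3 mm/hr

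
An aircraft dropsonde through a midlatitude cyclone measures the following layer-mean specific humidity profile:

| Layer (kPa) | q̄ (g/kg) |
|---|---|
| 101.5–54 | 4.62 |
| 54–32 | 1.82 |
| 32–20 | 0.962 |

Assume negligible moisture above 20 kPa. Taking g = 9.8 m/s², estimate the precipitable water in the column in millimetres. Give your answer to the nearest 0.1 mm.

Precipitable water is the column-integrated vapour mass per unit area: PW = (1/g) Σ q̄ Δp, with q in kg/kg and Δp in Pa (1 kg/m² of water = 1 mm).
Layer 101.5–54 kPa: Δp = 475 hPa = 47500 Pa, q̄ = 0.00462 kg/kg → 0.00462 × 47500 / 9.8 = 22.39 mm
Layer 54–32 kPa: Δp = 220 hPa = 22000 Pa, q̄ = 0.00182 kg/kg → 0.00182 × 22000 / 9.8 = 4.09 mm
Layer 32–20 kPa: Δp = 120 hPa = 12000 Pa, q̄ = 0.000962 kg/kg → 0.000962 × 12000 / 9.8 = 1.18 mm
PW = 22.39 + 4.09 + 1.18 = 27.66 ≈ 27.7 mm.

PW ≈ 27.7 mm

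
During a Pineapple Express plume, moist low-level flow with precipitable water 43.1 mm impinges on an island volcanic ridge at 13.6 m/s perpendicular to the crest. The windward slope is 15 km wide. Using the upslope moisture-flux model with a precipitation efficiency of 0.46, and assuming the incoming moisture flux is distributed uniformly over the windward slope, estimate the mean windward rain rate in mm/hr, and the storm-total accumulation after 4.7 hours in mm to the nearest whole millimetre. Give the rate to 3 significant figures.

R ≈ 64.7 mm/hr; total ≈ 304 mm

Incoming column moisture flux per unit ridge length: F = V × PW = 13.6 × 43.1 = 586.16 mm·m/s.
Spread over the 15 km slope with efficiency ε = 0.46: R = ε·F/W = 0.46 × 586.16 / 15000 m = 1.798e-02 mm/s.
R = 1.798e-02 × 3600 = 64.7 mm/hr.
Over 4.7 h: total = 64.7 × 4.7 = 304.09 ≈ 304 mm.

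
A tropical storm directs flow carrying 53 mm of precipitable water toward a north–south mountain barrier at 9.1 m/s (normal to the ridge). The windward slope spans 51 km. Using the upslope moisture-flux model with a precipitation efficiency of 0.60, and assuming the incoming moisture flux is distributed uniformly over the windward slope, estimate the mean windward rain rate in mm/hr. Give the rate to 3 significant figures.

Incoming column moisture flux per unit ridge length: F = V × PW = 9.1 × 53 = 482.3 mm·m/s.
Spread over the 51 km slope with efficiency ε = 0.60: R = ε·F/W = 0.60 × 482.3 / 51000 m = 5.674e-03 mm/s.
R = 5.674e-03 × 3600 = 20.4 mm/hr.

R ≈ 20.4 mm/hr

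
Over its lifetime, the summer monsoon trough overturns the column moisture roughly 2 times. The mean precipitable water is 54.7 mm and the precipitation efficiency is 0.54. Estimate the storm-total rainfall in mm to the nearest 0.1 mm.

rainfall ≈ 59.1 mm

Each cycle deposits ε × PW = 0.54 × 54.7 = 29.538 mm.
Over 2 cycles: 2 × 29.538 = 59.1 mm.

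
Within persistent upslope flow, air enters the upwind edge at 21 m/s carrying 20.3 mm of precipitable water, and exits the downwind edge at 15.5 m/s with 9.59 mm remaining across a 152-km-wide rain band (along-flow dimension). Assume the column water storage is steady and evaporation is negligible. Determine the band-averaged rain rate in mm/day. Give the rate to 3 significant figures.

R ≈ 158 mm/day

Column moisture flux per unit crosswind length is F = V × PW.
Inflow: F_in = 21 × 20.3 = 426.3 mm·m/s
Outflow: F_out = 15.5 × 9.59 = 148.645 mm·m/s
Steady-state rate R = (F_in − F_out)/L = (426.3 − 148.645) / 152000 m = 1.827e-03 mm/s.
R = 1.827e-03 × 3600 × 24 = 158 mm/day.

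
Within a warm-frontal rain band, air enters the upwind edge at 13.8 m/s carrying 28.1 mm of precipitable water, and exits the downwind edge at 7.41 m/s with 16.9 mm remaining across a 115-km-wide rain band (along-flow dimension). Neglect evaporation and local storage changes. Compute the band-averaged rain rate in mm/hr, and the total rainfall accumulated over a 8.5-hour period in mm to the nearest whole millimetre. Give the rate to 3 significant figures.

R ≈ 8.22 mm/hr; total ≈ 70 mm

Column moisture flux per unit crosswind length is F = V × PW.
Inflow: F_in = 13.8 × 28.1 = 387.78 mm·m/s
Outflow: F_out = 7.41 × 16.9 = 125.229 mm·m/s
Steady-state rate R = (F_in − F_out)/L = (387.78 − 125.229) / 115000 m = 2.283e-03 mm/s.
R = 2.283e-03 × 3600 = 8.22 mm/hr.
Over 8.5 h: total = 8.22 × 8.5 = 69.87 ≈ 70 mm.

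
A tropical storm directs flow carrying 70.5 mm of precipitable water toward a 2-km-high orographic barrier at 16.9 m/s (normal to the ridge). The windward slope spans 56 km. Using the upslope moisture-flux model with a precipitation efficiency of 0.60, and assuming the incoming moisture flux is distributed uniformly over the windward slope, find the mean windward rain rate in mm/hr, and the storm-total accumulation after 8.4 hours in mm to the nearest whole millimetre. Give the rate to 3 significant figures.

Incoming column moisture flux per unit ridge length: F = V × PW = 16.9 × 70.5 = 1191.45 mm·m/s.
Spread over the 56 km slope with efficiency ε = 0.60: R = ε·F/W = 0.60 × 1191.45 / 56000 m = 1.277e-02 mm/s.
R = 1.277e-02 × 3600 = 46.0 mm/hr.
Over 8.4 h: total = 46.0 × 8.4 = 386.4 ≈ 386 mm.

R ≈ 46.0 mm/hr; total ≈ 386 mm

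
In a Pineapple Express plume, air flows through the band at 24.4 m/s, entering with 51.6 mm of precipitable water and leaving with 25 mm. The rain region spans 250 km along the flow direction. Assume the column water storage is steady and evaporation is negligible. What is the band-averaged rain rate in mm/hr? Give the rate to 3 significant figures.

R ≈ 9.35 mm/hr

Column moisture flux per unit crosswind length is F = V × PW.
Inflow: F_in = 24.4 × 51.6 = 1259.04 mm·m/s
Outflow: F_out = 24.4 × 25 = 610 mm·m/s
Steady-state rate R = (F_in − F_out)/L = (1259.04 − 610) / 250000 m = 2.596e-03 mm/s.
R = 2.596e-03 × 3600 = 9.35 mm/hr.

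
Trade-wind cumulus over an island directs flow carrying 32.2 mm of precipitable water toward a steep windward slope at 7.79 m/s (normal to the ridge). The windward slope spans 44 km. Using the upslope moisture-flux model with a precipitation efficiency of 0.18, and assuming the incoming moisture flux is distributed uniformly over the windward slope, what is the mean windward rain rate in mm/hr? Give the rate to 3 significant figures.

Incoming column moisture flux per unit ridge length: F = V × PW = 7.79 × 32.2 = 250.838 mm·m/s.
Spread over the 44 km slope with efficiency ε = 0.18: R = ε·F/W = 0.18 × 250.838 / 44000 m = 1.026e-03 mm/s.
R = 1.026e-03 × 3600 = 3.69 mm/hr.

R ≈ 3.69 mm/hr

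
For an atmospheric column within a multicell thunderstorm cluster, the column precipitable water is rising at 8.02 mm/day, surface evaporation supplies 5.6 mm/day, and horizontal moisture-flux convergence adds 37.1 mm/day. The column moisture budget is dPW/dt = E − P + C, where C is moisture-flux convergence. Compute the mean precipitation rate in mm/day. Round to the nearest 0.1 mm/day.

P ≈ 34.7 mm/day

dPW/dt = +8.02 mm/day.
P = E + C − dPW/dt = 5.6 + (37.1) − (+8.02) = 34.7 mm/day.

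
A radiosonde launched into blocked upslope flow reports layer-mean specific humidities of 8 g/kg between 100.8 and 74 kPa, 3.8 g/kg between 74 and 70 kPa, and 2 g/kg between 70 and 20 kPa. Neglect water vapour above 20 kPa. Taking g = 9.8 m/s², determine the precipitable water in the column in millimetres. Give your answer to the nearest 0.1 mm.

PW ≈ 33.6 mm

Precipitable water is the column-integrated vapour mass per unit area: PW = (1/g) Σ q̄ Δp, with q in kg/kg and Δp in Pa (1 kg/m² of water = 1 mm).
Layer 100.8–74 kPa: Δp = 268 hPa = 26800 Pa, q̄ = 0.008 kg/kg → 0.008 × 26800 / 9.8 = 21.88 mm
Layer 74–70 kPa: Δp = 40 hPa = 4000 Pa, q̄ = 0.0038 kg/kg → 0.0038 × 4000 / 9.8 = 1.55 mm
Layer 70–20 kPa: Δp = 500 hPa = 50000 Pa, q̄ = 0.002 kg/kg → 0.002 × 50000 / 9.8 = 10.20 mm
PW = 21.88 + 1.55 + 10.20 = 33.63 ≈ 33.6 mm.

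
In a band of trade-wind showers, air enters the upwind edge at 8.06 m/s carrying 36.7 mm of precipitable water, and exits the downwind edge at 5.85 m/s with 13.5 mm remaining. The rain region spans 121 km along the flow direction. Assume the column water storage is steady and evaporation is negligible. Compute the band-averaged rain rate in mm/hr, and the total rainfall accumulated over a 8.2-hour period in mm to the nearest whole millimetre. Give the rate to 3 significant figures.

Column moisture flux per unit crosswind length is F = V × PW.
Inflow: F_in = 8.06 × 36.7 = 295.802 mm·m/s
Outflow: F_out = 5.85 × 13.5 = 78.975 mm·m/s
Steady-state rate R = (F_in − F_out)/L = (295.802 − 78.975) / 121000 m = 1.792e-03 mm/s.
R = 1.792e-03 × 3600 = 6.45 mm/hr.
Over 8.2 h: total = 6.45 × 8.2 = 52.89 ≈ 53 mm.

R ≈ 6.45 mm/hr; total ≈ 53 mm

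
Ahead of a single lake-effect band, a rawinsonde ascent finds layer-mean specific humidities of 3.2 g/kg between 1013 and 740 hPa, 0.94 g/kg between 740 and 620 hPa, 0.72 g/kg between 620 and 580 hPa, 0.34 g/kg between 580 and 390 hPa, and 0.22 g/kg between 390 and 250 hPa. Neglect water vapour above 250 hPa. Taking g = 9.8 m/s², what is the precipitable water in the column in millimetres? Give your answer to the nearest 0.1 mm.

Precipitable water is the column-integrated vapour mass per unit area: PW = (1/g) Σ q̄ Δp, with q in kg/kg and Δp in Pa (1 kg/m² of water = 1 mm).
Layer 1013–740 hPa: Δp = 273 hPa = 27300 Pa, q̄ = 0.0032 kg/kg → 0.0032 × 27300 / 9.8 = 8.91 mm
Layer 740–620 hPa: Δp = 120 hPa = 12000 Pa, q̄ = 0.00094 kg/kg → 0.00094 × 12000 / 9.8 = 1.15 mm
Layer 620–580 hPa: Δp = 40 hPa = 4000 Pa, q̄ = 0.00072 kg/kg → 0.00072 × 4000 / 9.8 = 0.29 mm
Layer 580–390 hPa: Δp = 190 hPa = 19000 Pa, q̄ = 0.00034 kg/kg → 0.00034 × 19000 / 9.8 = 0.66 mm
Layer 390–250 hPa: Δp = 140 hPa = 14000 Pa, q̄ = 0.00022 kg/kg → 0.00022 × 14000 / 9.8 = 0.31 mm
PW = 8.91 + 1.15 + 0.29 + 0.66 + 0.31 = 11.32 ≈ 11.3 mm.

PW ≈ 11.3 mm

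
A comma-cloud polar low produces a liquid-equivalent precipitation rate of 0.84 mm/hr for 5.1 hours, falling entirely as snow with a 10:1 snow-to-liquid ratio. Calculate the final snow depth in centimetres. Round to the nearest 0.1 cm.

Liquid-equivalent depth = 0.84 × 5.1 = 4.284 mm.
Snow depth = 4.284 mm × 10 = 42.84 mm = 4.3 cm.

snow depth ≈ 4.3 cm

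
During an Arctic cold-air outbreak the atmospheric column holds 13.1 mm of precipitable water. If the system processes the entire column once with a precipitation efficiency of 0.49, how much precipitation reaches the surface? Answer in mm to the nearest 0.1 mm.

precipitation ≈ 6.4 mm

Precipitation = ε × PW = 0.49 × 13.1 = 6.4 mm.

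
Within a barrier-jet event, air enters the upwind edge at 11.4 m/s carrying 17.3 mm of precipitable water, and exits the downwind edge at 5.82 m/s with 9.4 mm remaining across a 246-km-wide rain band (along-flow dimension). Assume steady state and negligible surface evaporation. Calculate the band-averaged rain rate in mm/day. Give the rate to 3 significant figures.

Column moisture flux per unit crosswind length is F = V × PW.
Inflow: F_in = 11.4 × 17.3 = 197.22 mm·m/s
Outflow: F_out = 5.82 × 9.4 = 54.708 mm·m/s
Steady-state rate R = (F_in − F_out)/L = (197.22 − 54.708) / 246000 m = 5.793e-04 mm/s.
R = 5.793e-04 × 3600 × 24 = 50.1 mm/day.

R ≈ 50.1 mm/day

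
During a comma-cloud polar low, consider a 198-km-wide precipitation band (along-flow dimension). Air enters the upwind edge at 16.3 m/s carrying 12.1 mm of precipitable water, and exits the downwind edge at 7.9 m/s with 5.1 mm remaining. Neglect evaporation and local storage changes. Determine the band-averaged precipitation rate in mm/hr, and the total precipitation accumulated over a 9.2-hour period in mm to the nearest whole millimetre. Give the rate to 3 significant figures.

R ≈ 2.85 mm/hr; total ≈ 26 mm

Column moisture flux per unit crosswind length is F = V × PW.
Inflow: F_in = 16.3 × 12.1 = 197.23 mm·m/s
Outflow: F_out = 7.9 × 5.1 = 40.29 mm·m/s
Steady-state rate R = (F_in − F_out)/L = (197.23 − 40.29) / 198000 m = 7.926e-04 mm/s.
R = 7.926e-04 × 3600 = 2.85 mm/hr.
Over 9.2 h: total = 2.85 × 9.2 = 26.22 ≈ 26 mm.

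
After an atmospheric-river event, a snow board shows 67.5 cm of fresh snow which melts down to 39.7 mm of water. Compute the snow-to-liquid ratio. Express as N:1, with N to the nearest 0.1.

Ratio = snow depth / SWE = 675 mm / 39.7 mm = 17.0, i.e. 17.0:1.

ratio ≈ 17.0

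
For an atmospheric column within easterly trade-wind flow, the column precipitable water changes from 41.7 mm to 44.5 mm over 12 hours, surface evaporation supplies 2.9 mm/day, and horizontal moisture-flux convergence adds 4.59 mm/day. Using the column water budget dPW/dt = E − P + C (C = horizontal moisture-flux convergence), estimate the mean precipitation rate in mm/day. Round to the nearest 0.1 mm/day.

dPW/dt = (44.5 − 41.7) mm / (12/24 day) = +5.600 mm/day.
P = E + C − dPW/dt = 2.9 + (4.59) − (+5.600) = 1.9 mm/day.

P ≈ 1.9 mm/day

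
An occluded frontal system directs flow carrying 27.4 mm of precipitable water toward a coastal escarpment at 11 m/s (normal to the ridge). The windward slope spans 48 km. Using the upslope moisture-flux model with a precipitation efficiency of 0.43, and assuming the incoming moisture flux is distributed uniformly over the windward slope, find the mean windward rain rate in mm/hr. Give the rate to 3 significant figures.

R ≈ 9.72 mm/hr

Incoming column moisture flux per unit ridge length: F = V × PW = 11 × 27.4 = 301.4 mm·m/s.
Spread over the 48 km slope with efficiency ε = 0.43: R = ε·F/W = 0.43 × 301.4 / 48000 m = 2.700e-03 mm/s.
R = 2.700e-03 × 3600 = 9.72 mm/hr.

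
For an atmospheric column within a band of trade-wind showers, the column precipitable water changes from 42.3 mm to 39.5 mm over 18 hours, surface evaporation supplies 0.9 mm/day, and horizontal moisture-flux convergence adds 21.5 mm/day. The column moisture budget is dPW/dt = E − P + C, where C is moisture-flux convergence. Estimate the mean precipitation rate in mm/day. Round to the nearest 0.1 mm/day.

dPW/dt = (39.5 − 42.3) mm / (18/24 day) = -3.733 mm/day.
P = E + C − dPW/dt = 0.9 + (21.5) − (-3.733) = 26.1 mm/day.

P ≈ 26.1 mm/day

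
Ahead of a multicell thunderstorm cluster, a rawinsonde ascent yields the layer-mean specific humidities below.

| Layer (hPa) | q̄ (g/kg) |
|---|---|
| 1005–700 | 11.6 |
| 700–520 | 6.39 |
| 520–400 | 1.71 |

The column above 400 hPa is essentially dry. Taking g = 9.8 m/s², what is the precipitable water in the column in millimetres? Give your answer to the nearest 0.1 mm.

PW ≈ 49.9 mm

Precipitable water is the column-integrated vapour mass per unit area: PW = (1/g) Σ q̄ Δp, with q in kg/kg and Δp in Pa (1 kg/m² of water = 1 mm).
Layer 1005–700 hPa: Δp = 305 hPa = 30500 Pa, q̄ = 0.0116 kg/kg → 0.0116 × 30500 / 9.8 = 36.10 mm
Layer 700–520 hPa: Δp = 180 hPa = 18000 Pa, q̄ = 0.00639 kg/kg → 0.00639 × 18000 / 9.8 = 11.74 mm
Layer 520–400 hPa: Δp = 120 hPa = 12000 Pa, q̄ = 0.00171 kg/kg → 0.00171 × 12000 / 9.8 = 2.09 mm
PW = 36.10 + 11.74 + 2.09 = 49.93 ≈ 49.9 mm.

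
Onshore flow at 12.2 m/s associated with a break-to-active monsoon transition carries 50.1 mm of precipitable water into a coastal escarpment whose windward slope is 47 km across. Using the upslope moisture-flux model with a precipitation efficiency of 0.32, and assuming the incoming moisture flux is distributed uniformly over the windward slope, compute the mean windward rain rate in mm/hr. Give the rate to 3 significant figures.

Incoming column moisture flux per unit ridge length: F = V × PW = 12.2 × 50.1 = 611.22 mm·m/s.
Spread over the 47 km slope with efficiency ε = 0.32: R = ε·F/W = 0.32 × 611.22 / 47000 m = 4.161e-03 mm/s.
R = 4.161e-03 × 3600 = 15.0 mm/hr.

R ≈ 15.0 mm/hr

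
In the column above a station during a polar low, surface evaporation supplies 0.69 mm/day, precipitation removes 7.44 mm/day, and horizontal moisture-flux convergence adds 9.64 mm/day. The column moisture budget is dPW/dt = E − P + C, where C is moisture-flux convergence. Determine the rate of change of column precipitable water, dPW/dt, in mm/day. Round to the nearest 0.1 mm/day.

dPW/dt ≈ 2.9 mm/day

dPW/dt = E − P + C = 0.69 − 7.44 + (9.64) = 2.9 mm/day.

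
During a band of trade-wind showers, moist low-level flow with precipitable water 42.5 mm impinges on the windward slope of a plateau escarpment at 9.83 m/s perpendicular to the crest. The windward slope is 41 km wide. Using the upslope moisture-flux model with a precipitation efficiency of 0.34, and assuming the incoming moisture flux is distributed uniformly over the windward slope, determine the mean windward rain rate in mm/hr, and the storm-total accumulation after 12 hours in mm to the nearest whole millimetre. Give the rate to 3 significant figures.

R ≈ 12.5 mm/hr; total ≈ 150 mm

Incoming column moisture flux per unit ridge length: F = V × PW = 9.83 × 42.5 = 417.775 mm·m/s.
Spread over the 41 km slope with efficiency ε = 0.34: R = ε·F/W = 0.34 × 417.775 / 41000 m = 3.464e-03 mm/s.
R = 3.464e-03 × 3600 = 12.5 mm/hr.
Over 12 h: total = 12.5 × 12 = 150 mm.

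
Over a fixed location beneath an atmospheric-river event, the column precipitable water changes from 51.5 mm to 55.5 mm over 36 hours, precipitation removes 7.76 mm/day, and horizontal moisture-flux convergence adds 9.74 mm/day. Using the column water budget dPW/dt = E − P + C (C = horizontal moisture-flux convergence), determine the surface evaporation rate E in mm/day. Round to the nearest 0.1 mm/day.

E ≈ 0.7 mm/day

dPW/dt = (55.5 − 51.5) mm / (36/24 day) = +2.667 mm/day.
E = dPW/dt + P − C = (+2.667) + 7.76 − (9.74) = 0.7 mm/day.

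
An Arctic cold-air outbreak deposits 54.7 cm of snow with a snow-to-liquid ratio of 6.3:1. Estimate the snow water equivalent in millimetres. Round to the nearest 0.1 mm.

SWE = snow depth / ratio = 54.7 cm / 6.3 = 8.683 cm = 86.8 mm.

SWE ≈ 86.8 mm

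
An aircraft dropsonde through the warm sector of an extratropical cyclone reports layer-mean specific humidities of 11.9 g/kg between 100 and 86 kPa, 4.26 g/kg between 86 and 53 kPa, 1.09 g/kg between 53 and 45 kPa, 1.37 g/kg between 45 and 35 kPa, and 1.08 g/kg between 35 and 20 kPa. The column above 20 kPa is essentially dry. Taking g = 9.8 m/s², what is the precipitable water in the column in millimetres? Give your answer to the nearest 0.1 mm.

Precipitable water is the column-integrated vapour mass per unit area: PW = (1/g) Σ q̄ Δp, with q in kg/kg and Δp in Pa (1 kg/m² of water = 1 mm).
Layer 100–86 kPa: Δp = 140 hPa = 14000 Pa, q̄ = 0.0119 kg/kg → 0.0119 × 14000 / 9.8 = 17.00 mm
Layer 86–53 kPa: Δp = 330 hPa = 33000 Pa, q̄ = 0.00426 kg/kg → 0.00426 × 33000 / 9.8 = 14.34 mm
Layer 53–45 kPa: Δp = 80 hPa = 8000 Pa, q̄ = 0.00109 kg/kg → 0.00109 × 8000 / 9.8 = 0.89 mm
Layer 45–35 kPa: Δp = 100 hPa = 10000 Pa, q̄ = 0.00137 kg/kg → 0.00137 × 10000 / 9.8 = 1.40 mm
Layer 35–20 kPa: Δp = 150 hPa = 15000 Pa, q̄ = 0.00108 kg/kg → 0.00108 × 15000 / 9.8 = 1.65 mm
PW = 17.00 + 14.34 + 0.89 + 1.40 + 1.65 = 35.28 ≈ 35.3 mm.

PW ≈ 35.3 mm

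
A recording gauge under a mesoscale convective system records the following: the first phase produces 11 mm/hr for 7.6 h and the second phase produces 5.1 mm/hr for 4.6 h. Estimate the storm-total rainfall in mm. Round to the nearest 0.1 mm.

total ≈ 107.1 mm

Total = Σ Rᵢ Δtᵢ = 11 × 7.6 + 5.1 × 4.6
      = 83.6 + 23.46 = 107.1 mm.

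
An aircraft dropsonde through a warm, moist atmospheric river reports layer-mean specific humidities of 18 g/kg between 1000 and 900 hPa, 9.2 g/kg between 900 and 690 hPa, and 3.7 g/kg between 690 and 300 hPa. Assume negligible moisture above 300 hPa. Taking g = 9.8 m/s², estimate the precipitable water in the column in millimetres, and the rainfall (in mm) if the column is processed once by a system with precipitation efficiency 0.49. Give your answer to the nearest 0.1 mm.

Precipitable water is the column-integrated vapour mass per unit area: PW = (1/g) Σ q̄ Δp, with q in kg/kg and Δp in Pa (1 kg/m² of water = 1 mm).
Layer 1000–900 hPa: Δp = 100 hPa = 10000 Pa, q̄ = 0.018 kg/kg → 0.018 × 10000 / 9.8 = 18.37 mm
Layer 900–690 hPa: Δp = 210 hPa = 21000 Pa, q̄ = 0.0092 kg/kg → 0.0092 × 21000 / 9.8 = 19.71 mm
Layer 690–300 hPa: Δp = 390 hPa = 39000 Pa, q̄ = 0.0037 kg/kg → 0.0037 × 39000 / 9.8 = 14.72 mm
PW = 18.37 + 19.71 + 14.72 = 52.80 ≈ 52.8 mm.
Rainfall = ε × PW = 0.49 × 52.8 = 25.9 mm.

PW ≈ 52.8 mm; rainfall ≈ 25.9 mm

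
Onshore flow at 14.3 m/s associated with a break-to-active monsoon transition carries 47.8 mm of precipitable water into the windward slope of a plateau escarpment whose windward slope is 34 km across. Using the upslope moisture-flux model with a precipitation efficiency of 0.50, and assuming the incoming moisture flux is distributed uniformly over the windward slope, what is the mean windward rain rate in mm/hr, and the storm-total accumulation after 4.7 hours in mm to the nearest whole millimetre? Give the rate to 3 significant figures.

Incoming column moisture flux per unit ridge length: F = V × PW = 14.3 × 47.8 = 683.54 mm·m/s.
Spread over the 34 km slope with efficiency ε = 0.50: R = ε·F/W = 0.50 × 683.54 / 34000 m = 1.005e-02 mm/s.
R = 1.005e-02 × 3600 = 36.2 mm/hr.
Over 4.7 h: total = 36.2 × 4.7 = 170.14 ≈ 170 mm.

R ≈ 36.2 mm/hr; total ≈ 170 mm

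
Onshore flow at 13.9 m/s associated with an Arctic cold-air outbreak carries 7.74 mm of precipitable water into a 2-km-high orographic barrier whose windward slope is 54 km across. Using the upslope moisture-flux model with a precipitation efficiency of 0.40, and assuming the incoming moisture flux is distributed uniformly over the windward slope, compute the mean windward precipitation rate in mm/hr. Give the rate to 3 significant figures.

R ≈ 2.87 mm/hr

Incoming column moisture flux per unit ridge length: F = V × PW = 13.9 × 7.74 = 107.586 mm·m/s.
Spread over the 54 km slope with efficiency ε = 0.40: R = ε·F/W = 0.40 × 107.586 / 54000 m = 7.969e-04 mm/s.
R = 7.969e-04 × 3600 = 2.87 mm/hr.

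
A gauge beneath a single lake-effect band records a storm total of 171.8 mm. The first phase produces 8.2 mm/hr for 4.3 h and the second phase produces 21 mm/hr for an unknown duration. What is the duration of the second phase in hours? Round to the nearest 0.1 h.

duration ≈ 6.5 h

Known phases: 8.2 × 4.3 = 35.26 mm.
Remaining depth = 171.8 − 35.26 = 136.54 mm.
Duration = 136.54 / 21 = 6.5 h.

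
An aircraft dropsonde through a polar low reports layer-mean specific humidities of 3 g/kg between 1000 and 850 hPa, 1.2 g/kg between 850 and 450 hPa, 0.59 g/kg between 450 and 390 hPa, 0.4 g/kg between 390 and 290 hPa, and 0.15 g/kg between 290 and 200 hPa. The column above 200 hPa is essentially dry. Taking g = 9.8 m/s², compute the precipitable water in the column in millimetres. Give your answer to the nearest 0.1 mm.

Precipitable water is the column-integrated vapour mass per unit area: PW = (1/g) Σ q̄ Δp, with q in kg/kg and Δp in Pa (1 kg/m² of water = 1 mm).
Layer 1000–850 hPa: Δp = 150 hPa = 15000 Pa, q̄ = 0.003 kg/kg → 0.003 × 15000 / 9.8 = 4.59 mm
Layer 850–450 hPa: Δp = 400 hPa = 40000 Pa, q̄ = 0.0012 kg/kg → 0.0012 × 40000 / 9.8 = 4.90 mm
Layer 450–390 hPa: Δp = 60 hPa = 6000 Pa, q̄ = 0.00059 kg/kg → 0.00059 × 6000 / 9.8 = 0.36 mm
Layer 390–290 hPa: Δp = 100 hPa = 10000 Pa, q̄ = 0.0004 kg/kg → 0.0004 × 10000 / 9.8 = 0.41 mm
Layer 290–200 hPa: Δp = 90 hPa = 9000 Pa, q̄ = 0.00015 kg/kg → 0.00015 × 9000 / 9.8 = 0.14 mm
PW = 4.59 + 4.90 + 0.36 + 0.41 + 0.14 = 10.40 ≈ 10.4 mm.

PW ≈ 10.4 mm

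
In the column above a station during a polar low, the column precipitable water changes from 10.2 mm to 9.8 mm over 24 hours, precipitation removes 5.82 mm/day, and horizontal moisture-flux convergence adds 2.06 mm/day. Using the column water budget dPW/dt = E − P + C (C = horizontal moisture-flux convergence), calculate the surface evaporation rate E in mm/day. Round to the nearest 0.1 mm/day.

E ≈ 3.4 mm/day

dPW/dt = (9.8 − 10.2) mm / (24/24 day) = -0.400 mm/day.
E = dPW/dt + P − C = (-0.400) + 5.82 − (2.06) = 3.4 mm/day.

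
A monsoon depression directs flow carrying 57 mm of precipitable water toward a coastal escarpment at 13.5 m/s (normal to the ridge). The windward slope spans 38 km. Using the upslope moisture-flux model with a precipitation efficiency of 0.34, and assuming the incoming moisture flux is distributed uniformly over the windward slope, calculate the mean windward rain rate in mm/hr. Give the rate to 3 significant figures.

Incoming column moisture flux per unit ridge length: F = V × PW = 13.5 × 57 = 769.5 mm·m/s.
Spread over the 38 km slope with efficiency ε = 0.34: R = ε·F/W = 0.34 × 769.5 / 38000 m = 6.885e-03 mm/s.
R = 6.885e-03 × 3600 = 24.8 mm/hr.

R ≈ 24.8 mm/hr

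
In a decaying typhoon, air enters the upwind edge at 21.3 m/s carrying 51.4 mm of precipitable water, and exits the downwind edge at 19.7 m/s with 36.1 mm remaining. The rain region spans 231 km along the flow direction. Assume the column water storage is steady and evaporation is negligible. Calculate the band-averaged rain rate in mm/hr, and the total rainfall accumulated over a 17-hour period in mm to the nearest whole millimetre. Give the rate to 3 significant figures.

Column moisture flux per unit crosswind length is F = V × PW.
Inflow: F_in = 21.3 × 51.4 = 1094.82 mm·m/s
Outflow: F_out = 19.7 × 36.1 = 711.17 mm·m/s
Steady-state rate R = (F_in − F_out)/L = (1094.82 − 711.17) / 231000 m = 1.661e-03 mm/s.
R = 1.661e-03 × 3600 = 5.98 mm/hr.
Over 17 h: total = 5.98 × 17 = 101.66 ≈ 102 mm.

R ≈ 5.98 mm/hr; total ≈ 102 mm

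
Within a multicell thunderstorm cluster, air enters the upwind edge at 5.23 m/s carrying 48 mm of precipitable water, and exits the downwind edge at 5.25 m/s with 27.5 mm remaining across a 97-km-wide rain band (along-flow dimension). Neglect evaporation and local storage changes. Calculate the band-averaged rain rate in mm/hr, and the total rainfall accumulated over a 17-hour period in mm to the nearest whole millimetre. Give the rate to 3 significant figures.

Column moisture flux per unit crosswind length is F = V × PW.
Inflow: F_in = 5.23 × 48 = 251.04 mm·m/s
Outflow: F_out = 5.25 × 27.5 = 144.375 mm·m/s
Steady-state rate R = (F_in − F_out)/L = (251.04 − 144.375) / 97000 m = 1.100e-03 mm/s.
R = 1.100e-03 × 3600 = 3.96 mm/hr.
Over 17 h: total = 3.96 × 17 = 67.32 ≈ 67 mm.

R ≈ 3.96 mm/hr; total ≈ 67 mm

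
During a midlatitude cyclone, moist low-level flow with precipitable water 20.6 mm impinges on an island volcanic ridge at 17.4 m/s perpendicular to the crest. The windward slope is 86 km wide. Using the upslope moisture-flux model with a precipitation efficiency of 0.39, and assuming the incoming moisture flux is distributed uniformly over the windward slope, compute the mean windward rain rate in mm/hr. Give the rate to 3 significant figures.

R ≈ 5.85 mm/hr

Incoming column moisture flux per unit ridge length: F = V × PW = 17.4 × 20.6 = 358.44 mm·m/s.
Spread over the 86 km slope with efficiency ε = 0.39: R = ε·F/W = 0.39 × 358.44 / 86000 m = 1.625e-03 mm/s.
R = 1.625e-03 × 3600 = 5.85 mm/hr.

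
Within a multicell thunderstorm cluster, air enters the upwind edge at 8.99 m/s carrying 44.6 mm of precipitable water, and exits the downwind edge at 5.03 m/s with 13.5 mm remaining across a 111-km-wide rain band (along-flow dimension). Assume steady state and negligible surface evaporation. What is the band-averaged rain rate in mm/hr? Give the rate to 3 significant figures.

Column moisture flux per unit crosswind length is F = V × PW.
Inflow: F_in = 8.99 × 44.6 = 400.954 mm·m/s
Outflow: F_out = 5.03 × 13.5 = 67.905 mm·m/s
Steady-state rate R = (F_in − F_out)/L = (400.954 − 67.905) / 111000 m = 3.000e-03 mm/s.
R = 3.000e-03 × 3600 = 10.8 mm/hr.

R ≈ 10.8 mm/hr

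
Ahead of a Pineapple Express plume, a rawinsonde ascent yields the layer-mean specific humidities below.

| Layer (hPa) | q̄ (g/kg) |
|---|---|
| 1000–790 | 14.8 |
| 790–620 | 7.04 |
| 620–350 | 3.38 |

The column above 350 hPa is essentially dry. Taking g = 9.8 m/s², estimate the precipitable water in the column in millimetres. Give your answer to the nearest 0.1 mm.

Precipitable water is the column-integrated vapour mass per unit area: PW = (1/g) Σ q̄ Δp, with q in kg/kg and Δp in Pa (1 kg/m² of water = 1 mm).
Layer 1000–790 hPa: Δp = 210 hPa = 21000 Pa, q̄ = 0.0148 kg/kg → 0.0148 × 21000 / 9.8 = 31.71 mm
Layer 790–620 hPa: Δp = 170 hPa = 17000 Pa, q̄ = 0.00704 kg/kg → 0.00704 × 17000 / 9.8 = 12.21 mm
Layer 620–350 hPa: Δp = 270 hPa = 27000 Pa, q̄ = 0.00338 kg/kg → 0.00338 × 27000 / 9.8 = 9.31 mm
PW = 31.71 + 12.21 + 9.31 = 53.23 ≈ 53.2 mm.

PW ≈ 53.2 mm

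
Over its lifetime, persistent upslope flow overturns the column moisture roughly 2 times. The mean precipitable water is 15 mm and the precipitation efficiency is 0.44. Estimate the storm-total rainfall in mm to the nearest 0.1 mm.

Each cycle deposits ε × PW = 0.44 × 15 = 6.6 mm.
Over 2 cycles: 2 × 6.6 = 13.2 mm.

rainfall ≈ 13.2 mm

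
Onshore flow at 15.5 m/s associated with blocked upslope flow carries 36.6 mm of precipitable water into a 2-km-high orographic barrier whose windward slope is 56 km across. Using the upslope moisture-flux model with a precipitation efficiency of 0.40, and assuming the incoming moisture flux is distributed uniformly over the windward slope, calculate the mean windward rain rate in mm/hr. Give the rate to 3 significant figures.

R ≈ 14.6 mm/hr

Incoming column moisture flux per unit ridge length: F = V × PW = 15.5 × 36.6 = 567.3 mm·m/s.
Spread over the 56 km slope with efficiency ε = 0.40: R = ε·F/W = 0.40 × 567.3 / 56000 m = 4.052e-03 mm/s.
R = 4.052e-03 × 3600 = 14.6 mm/hr.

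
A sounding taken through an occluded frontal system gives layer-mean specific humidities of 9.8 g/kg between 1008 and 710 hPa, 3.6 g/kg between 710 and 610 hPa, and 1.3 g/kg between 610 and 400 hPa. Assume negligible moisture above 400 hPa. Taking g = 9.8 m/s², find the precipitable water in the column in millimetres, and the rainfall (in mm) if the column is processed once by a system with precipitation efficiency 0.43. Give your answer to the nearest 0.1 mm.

Precipitable water is the column-integrated vapour mass per unit area: PW = (1/g) Σ q̄ Δp, with q in kg/kg and Δp in Pa (1 kg/m² of water = 1 mm).
Layer 1008–710 hPa: Δp = 298 hPa = 29800 Pa, q̄ = 0.0098 kg/kg → 0.0098 × 29800 / 9.8 = 29.80 mm
Layer 710–610 hPa: Δp = 100 hPa = 10000 Pa, q̄ = 0.0036 kg/kg → 0.0036 × 10000 / 9.8 = 3.67 mm
Layer 610–400 hPa: Δp = 210 hPa = 21000 Pa, q̄ = 0.0013 kg/kg → 0.0013 × 21000 / 9.8 = 2.79 mm
PW = 29.80 + 3.67 + 2.79 = 36.26 ≈ 36.3 mm.
Rainfall = ε × PW = 0.43 × 36.3 = 15.6 mm.

PW ≈ 36.3 mm; rainfall ≈ 15.6 mm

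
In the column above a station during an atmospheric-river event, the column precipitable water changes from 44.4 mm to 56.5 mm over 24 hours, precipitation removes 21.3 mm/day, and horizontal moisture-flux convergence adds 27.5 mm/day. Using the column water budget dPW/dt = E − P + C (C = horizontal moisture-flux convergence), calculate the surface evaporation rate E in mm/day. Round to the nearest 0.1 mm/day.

E ≈ 5.9 mm/day

dPW/dt = (56.5 − 44.4) mm / (24/24 day) = +12.100 mm/day.
E = dPW/dt + P − C = (+12.100) + 21.3 − (27.5) = 5.9 mm/day.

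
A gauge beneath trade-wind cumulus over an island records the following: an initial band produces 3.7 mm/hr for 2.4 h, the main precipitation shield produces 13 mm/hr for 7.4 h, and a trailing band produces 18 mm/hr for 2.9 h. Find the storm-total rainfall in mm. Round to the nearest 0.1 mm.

Total = Σ Rᵢ Δtᵢ = 3.7 × 2.4 + 13 × 7.4 + 18 × 2.9
      = 8.88 + 96.2 + 52.2 = 157.3 mm.

total ≈ 157.3 mm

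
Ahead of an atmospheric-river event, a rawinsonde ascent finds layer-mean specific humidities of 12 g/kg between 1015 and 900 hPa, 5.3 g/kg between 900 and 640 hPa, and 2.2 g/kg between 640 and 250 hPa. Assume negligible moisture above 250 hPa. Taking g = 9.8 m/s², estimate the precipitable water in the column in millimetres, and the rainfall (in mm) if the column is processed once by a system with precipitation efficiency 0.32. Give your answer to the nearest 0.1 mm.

Precipitable water is the column-integrated vapour mass per unit area: PW = (1/g) Σ q̄ Δp, with q in kg/kg and Δp in Pa (1 kg/m² of water = 1 mm).
Layer 1015–900 hPa: Δp = 115 hPa = 11500 Pa, q̄ = 0.012 kg/kg → 0.012 × 11500 / 9.8 = 14.08 mm
Layer 900–640 hPa: Δp = 260 hPa = 26000 Pa, q̄ = 0.0053 kg/kg → 0.0053 × 26000 / 9.8 = 14.06 mm
Layer 640–250 hPa: Δp = 390 hPa = 39000 Pa, q̄ = 0.0022 kg/kg → 0.0022 × 39000 / 9.8 = 8.76 mm
PW = 14.08 + 14.06 + 8.76 = 36.90 ≈ 36.9 mm.
Rainfall = ε × PW = 0.32 × 36.9 = 11.8 mm.

PW ≈ 36.9 mm; rainfall ≈ 11.8 mm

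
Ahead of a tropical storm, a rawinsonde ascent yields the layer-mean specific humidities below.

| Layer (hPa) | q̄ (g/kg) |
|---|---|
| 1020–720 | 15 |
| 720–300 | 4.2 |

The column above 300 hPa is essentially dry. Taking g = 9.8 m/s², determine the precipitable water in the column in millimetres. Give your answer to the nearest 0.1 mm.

PW ≈ 63.9 mm

Precipitable water is the column-integrated vapour mass per unit area: PW = (1/g) Σ q̄ Δp, with q in kg/kg and Δp in Pa (1 kg/m² of water = 1 mm).
Layer 1020–720 hPa: Δp = 300 hPa = 30000 Pa, q̄ = 0.015 kg/kg → 0.015 × 30000 / 9.8 = 45.92 mm
Layer 720–300 hPa: Δp = 420 hPa = 42000 Pa, q̄ = 0.0042 kg/kg → 0.0042 × 42000 / 9.8 = 18.00 mm
PW = 45.92 + 18.00 = 63.92 ≈ 63.9 mm.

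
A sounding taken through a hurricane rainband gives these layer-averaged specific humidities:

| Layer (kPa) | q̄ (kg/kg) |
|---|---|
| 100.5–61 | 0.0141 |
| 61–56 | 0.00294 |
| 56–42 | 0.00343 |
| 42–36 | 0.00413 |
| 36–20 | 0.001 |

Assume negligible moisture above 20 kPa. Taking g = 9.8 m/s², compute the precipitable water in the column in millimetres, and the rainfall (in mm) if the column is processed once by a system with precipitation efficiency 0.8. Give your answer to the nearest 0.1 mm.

PW ≈ 67.4 mm; rainfall ≈ 53.9 mm

Precipitable water is the column-integrated vapour mass per unit area: PW = (1/g) Σ q̄ Δp, with q in kg/kg and Δp in Pa (1 kg/m² of water = 1 mm).
Layer 100.5–61 kPa: Δp = 395 hPa = 39500 Pa, q̄ = 0.0141 kg/kg → 0.0141 × 39500 / 9.8 = 56.83 mm
Layer 61–56 kPa: Δp = 50 hPa = 5000 Pa, q̄ = 0.00294 kg/kg → 0.00294 × 5000 / 9.8 = 1.50 mm
Layer 56–42 kPa: Δp = 140 hPa = 14000 Pa, q̄ = 0.00343 kg/kg → 0.00343 × 14000 / 9.8 = 4.90 mm
Layer 42–36 kPa: Δp = 60 hPa = 6000 Pa, q̄ = 0.00413 kg/kg → 0.00413 × 6000 / 9.8 = 2.53 mm
Layer 36–20 kPa: Δp = 160 hPa = 16000 Pa, q̄ = 0.001 kg/kg → 0.001 × 16000 / 9.8 = 1.63 mm
PW = 56.83 + 1.50 + 4.90 + 2.53 + 1.63 = 67.39 ≈ 67.4 mm.
Rainfall = ε × PW = 0.8 × 67.4 = 53.9 mm.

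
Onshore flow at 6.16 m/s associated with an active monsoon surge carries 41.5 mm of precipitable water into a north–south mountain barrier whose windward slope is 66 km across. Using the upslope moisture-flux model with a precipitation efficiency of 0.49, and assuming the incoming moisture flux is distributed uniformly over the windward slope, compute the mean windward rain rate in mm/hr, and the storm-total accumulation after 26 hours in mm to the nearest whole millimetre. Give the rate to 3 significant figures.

Incoming column moisture flux per unit ridge length: F = V × PW = 6.16 × 41.5 = 255.64 mm·m/s.
Spread over the 66 km slope with efficiency ε = 0.49: R = ε·F/W = 0.49 × 255.64 / 66000 m = 1.898e-03 mm/s.
R = 1.898e-03 × 3600 = 6.83 mm/hr.
Over 26 h: total = 6.83 × 26 = 177.58 ≈ 178 mm.

R ≈ 6.83 mm/hr; total ≈ 178 mm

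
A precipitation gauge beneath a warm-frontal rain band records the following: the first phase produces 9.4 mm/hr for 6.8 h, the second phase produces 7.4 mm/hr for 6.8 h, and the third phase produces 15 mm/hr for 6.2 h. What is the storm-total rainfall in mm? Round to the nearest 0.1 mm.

total ≈ 207.2 mm

Total = Σ Rᵢ Δtᵢ = 9.4 × 6.8 + 7.4 × 6.8 + 15 × 6.2
      = 63.92 + 50.32 + 93 = 207.2 mm.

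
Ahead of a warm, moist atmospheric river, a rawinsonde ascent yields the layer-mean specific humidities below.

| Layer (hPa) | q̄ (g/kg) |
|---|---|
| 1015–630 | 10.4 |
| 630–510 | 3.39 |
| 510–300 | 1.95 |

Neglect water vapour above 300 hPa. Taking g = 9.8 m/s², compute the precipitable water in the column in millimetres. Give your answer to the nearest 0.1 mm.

PW ≈ 49.2 mm

Precipitable water is the column-integrated vapour mass per unit area: PW = (1/g) Σ q̄ Δp, with q in kg/kg and Δp in Pa (1 kg/m² of water = 1 mm).
Layer 1015–630 hPa: Δp = 385 hPa = 38500 Pa, q̄ = 0.0104 kg/kg → 0.0104 × 38500 / 9.8 = 40.86 mm
Layer 630–510 hPa: Δp = 120 hPa = 12000 Pa, q̄ = 0.00339 kg/kg → 0.00339 × 12000 / 9.8 = 4.15 mm
Layer 510–300 hPa: Δp = 210 hPa = 21000 Pa, q̄ = 0.00195 kg/kg → 0.00195 × 21000 / 9.8 = 4.18 mm
PW = 40.86 + 4.15 + 4.18 = 49.19 ≈ 49.2 mm.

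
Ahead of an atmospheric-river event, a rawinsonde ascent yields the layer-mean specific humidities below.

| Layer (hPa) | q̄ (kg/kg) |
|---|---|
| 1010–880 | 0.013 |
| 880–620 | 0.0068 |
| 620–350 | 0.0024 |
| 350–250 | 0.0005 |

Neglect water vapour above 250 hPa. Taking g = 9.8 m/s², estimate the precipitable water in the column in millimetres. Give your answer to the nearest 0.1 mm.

Precipitable water is the column-integrated vapour mass per unit area: PW = (1/g) Σ q̄ Δp, with q in kg/kg and Δp in Pa (1 kg/m² of water = 1 mm).
Layer 1010–880 hPa: Δp = 130 hPa = 13000 Pa, q̄ = 0.013 kg/kg → 0.013 × 13000 / 9.8 = 17.24 mm
Layer 880–620 hPa: Δp = 260 hPa = 26000 Pa, q̄ = 0.0068 kg/kg → 0.0068 × 26000 / 9.8 = 18.04 mm
Layer 620–350 hPa: Δp = 270 hPa = 27000 Pa, q̄ = 0.0024 kg/kg → 0.0024 × 27000 / 9.8 = 6.61 mm
Layer 350–250 hPa: Δp = 100 hPa = 10000 Pa, q̄ = 0.0005 kg/kg → 0.0005 × 10000 / 9.8 = 0.51 mm
PW = 17.24 + 18.04 + 6.61 + 0.51 = 42.40 ≈ 42.4 mm.

PW ≈ 42.4 mm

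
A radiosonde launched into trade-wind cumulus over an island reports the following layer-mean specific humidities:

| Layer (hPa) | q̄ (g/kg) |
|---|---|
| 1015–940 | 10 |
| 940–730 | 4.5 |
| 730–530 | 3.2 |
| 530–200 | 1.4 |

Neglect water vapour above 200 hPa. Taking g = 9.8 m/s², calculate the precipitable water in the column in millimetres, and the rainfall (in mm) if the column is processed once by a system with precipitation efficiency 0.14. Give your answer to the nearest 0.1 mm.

PW ≈ 28.5 mm; rainfall ≈ 4.0 mm

Precipitable water is the column-integrated vapour mass per unit area: PW = (1/g) Σ q̄ Δp, with q in kg/kg and Δp in Pa (1 kg/m² of water = 1 mm).
Layer 1015–940 hPa: Δp = 75 hPa = 7500 Pa, q̄ = 0.01 kg/kg → 0.01 × 7500 / 9.8 = 7.65 mm
Layer 940–730 hPa: Δp = 210 hPa = 21000 Pa, q̄ = 0.0045 kg/kg → 0.0045 × 21000 / 9.8 = 9.64 mm
Layer 730–530 hPa: Δp = 200 hPa = 20000 Pa, q̄ = 0.0032 kg/kg → 0.0032 × 20000 / 9.8 = 6.53 mm
Layer 530–200 hPa: Δp = 330 hPa = 33000 Pa, q̄ = 0.0014 kg/kg → 0.0014 × 33000 / 9.8 = 4.71 mm
PW = 7.65 + 9.64 + 6.53 + 4.71 = 28.53 ≈ 28.5 mm.
Rainfall = ε × PW = 0.14 × 28.5 = 4.0 mm.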